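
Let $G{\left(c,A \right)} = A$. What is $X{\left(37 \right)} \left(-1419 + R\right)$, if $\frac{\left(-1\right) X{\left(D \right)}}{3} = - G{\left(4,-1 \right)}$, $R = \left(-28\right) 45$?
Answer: $8037$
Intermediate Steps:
$R = -1260$
$X{\left(D \right)} = -3$ ($X{\left(D \right)} = - 3 \left(\left(-1\right) \left(-1\right)\right) = \left(-3\right) 1 = -3$)
$X{\left(37 \right)} \left(-1419 + R\right) = - 3 \left(-1419 - 1260\right) = \left(-3\right) \left(-2679\right) = 8037$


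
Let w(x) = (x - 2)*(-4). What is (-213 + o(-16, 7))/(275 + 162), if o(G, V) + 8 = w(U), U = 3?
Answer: -225/437 ≈ -0.51487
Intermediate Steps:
w(x) = 8 - 4*x (w(x) = (-2 + x)*(-4) = 8 - 4*x)
o(G, V) = -12 (o(G, V) = -8 + (8 - 4*3) = -8 + (8 - 12) = -8 - 4 = -12)
(-213 + o(-16, 7))/(275 + 162) = (-213 - 12)/(275 + 162) = -225/437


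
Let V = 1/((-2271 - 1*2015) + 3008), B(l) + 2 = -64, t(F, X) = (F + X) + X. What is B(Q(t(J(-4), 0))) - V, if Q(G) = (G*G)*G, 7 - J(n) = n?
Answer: -84347/1278 ≈ -65.999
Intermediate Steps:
J(n) = 7 - n
t(F, X) = F + 2*X
Q(G) = G³ (Q(G) = G²*G = G³)
B(l) = -66 (B(l) = -2 - 64 = -66)
V = -1/1278 (V = 1/((-2271 - 2015) + 3008) = 1/(-4286 + 3008) = 1/(-1278) = -1/1278 ≈ -0.00078247)
B(Q(t(J(-4), 0))) - V = -66 - 1*(-1/1278) = -66 + 1/1278 = -84347/1278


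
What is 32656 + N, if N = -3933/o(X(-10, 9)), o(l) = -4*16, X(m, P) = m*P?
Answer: 2093917/64 ≈ 32717.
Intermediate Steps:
X(m, P) = P*m
o(l) = -64
N = 3933/64 (N = -3933/(-64) = -3933*(-1/64) = 3933/64 ≈ 61.453)
32656 + N = 32656 + 3933/64 = 2093917/64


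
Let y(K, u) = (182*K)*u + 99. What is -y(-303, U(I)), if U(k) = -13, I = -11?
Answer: -716997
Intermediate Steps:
y(K, u) = 99 + 182*K*u (y(K, u) = 182*K*u + 99 = 99 + 182*K*u)
-y(-303, U(I)) = -(99 + 182*(-303)*(-13)) = -(99 + 716898) = -1*716997 = -716997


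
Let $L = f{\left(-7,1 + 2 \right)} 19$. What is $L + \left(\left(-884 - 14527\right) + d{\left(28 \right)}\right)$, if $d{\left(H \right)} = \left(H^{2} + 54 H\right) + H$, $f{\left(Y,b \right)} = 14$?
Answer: $-12821$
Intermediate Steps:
$d{\left(H \right)} = H^{2} + 55 H$
$L = 266$ ($L = 14 \cdot 19 = 266$)
$L + \left(\left(-884 - 14527\right) + d{\left(28 \right)}\right) = 266 + \left(\left(-884 - 14527\right) + 28 \left(55 + 28\right)\right) = 266 + \left(-15411 + 28 \cdot 83\right) = 266 + \left(-15411 + 2324\right) = 266 - 13087 = -12821$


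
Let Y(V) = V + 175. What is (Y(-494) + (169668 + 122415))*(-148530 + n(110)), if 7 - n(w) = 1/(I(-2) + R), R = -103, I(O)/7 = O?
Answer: -5070038463160/117 ≈ -4.3334e+10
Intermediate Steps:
I(O) = 7*O
Y(V) = 175 + V
n(w) = 820/117 (n(w) = 7 - 1/(7*(-2) - 103) = 7 - 1/(-14 - 103) = 7 - 1/(-117) = 7 - 1*(-1/117) = 7 + 1/117 = 820/117)
(Y(-494) + (169668 + 122415))*(-148530 + n(110)) = ((175 - 494) + (169668 + 122415))*(-148530 + 820/117) = (-319 + 292083)*(-17377190/117) = 291764*(-17377190/117) = -5070038463160/117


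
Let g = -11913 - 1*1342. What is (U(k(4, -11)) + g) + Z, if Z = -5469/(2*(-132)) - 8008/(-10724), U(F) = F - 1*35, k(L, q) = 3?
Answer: -447101671/33704 ≈ -13266.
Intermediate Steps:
U(F) = -35 + F (U(F) = F - 35 = -35 + F)
g = -13255 (g = -11913 - 1342 = -13255)
Z = 723377/33704 (Z = -5469/(-264) - 8008*(-1/10724) = -5469*(-1/264) + 286/383 = 1823/88 + 286/383 = 723377/33704 ≈ 21.463)
(U(k(4, -11)) + g) + Z = ((-35 + 3) - 13255) + 723377/33704 = (-32 - 13255) + 723377/33704 = -13287 + 723377/33704 = -447101671/33704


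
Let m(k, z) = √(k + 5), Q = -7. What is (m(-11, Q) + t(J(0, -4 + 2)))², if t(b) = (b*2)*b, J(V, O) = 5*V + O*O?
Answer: (32 + I*√6)² ≈ 1018.0 + 156.77*I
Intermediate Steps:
J(V, O) = O² + 5*V (J(V, O) = 5*V + O² = O² + 5*V)
t(b) = 2*b² (t(b) = (2*b)*b = 2*b²)
m(k, z) = √(5 + k)
(m(-11, Q) + t(J(0, -4 + 2)))² = (√(5 - 11) + 2*((-4 + 2)² + 5*0)²)² = (√(-6) + 2*((-2)² + 0)²)² = (I*√6 + 2*(4 + 0)²)² = (I*√6 + 2*4²)² = (I*√6 + 2*16)² = (I*√6 + 32)² = (32 + I*√6)²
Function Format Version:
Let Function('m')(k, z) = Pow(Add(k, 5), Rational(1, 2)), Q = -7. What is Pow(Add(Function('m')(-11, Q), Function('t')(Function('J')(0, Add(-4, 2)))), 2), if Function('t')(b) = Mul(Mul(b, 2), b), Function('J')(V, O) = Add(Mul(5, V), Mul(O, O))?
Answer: Pow(Add(32, Mul(I, Pow(6, Rational(1, 2)))), 2) ≈ Add(1018.0, Mul(156.77, I))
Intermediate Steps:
Function('J')(V, O) = Add(Pow(O, 2), Mul(5, V)) (Function('J')(V, O) = Add(Mul(5, V), Pow(O, 2)) = Add(Pow(O, 2), Mul(5, V)))
Function('t')(b) = Mul(2, Pow(b, 2)) (Function('t')(b) = Mul(Mul(2, b), b) = Mul(2, Pow(b, 2)))
Function('m')(k, z) = Pow(Add(5, k), Rational(1, 2))
Pow(Add(Function('m')(-11, Q), Function('t')(Function('J')(0, Add(-4, 2)))), 2) = Pow(Add(Pow(Add(5, -11), Rational(1, 2)), Mul(2, Pow(Add(Pow(Add(-4, 2), 2), Mul(5, 0)), 2))), 2) = Pow(Add(Pow(-6, Rational(1, 2)), Mul(2, Pow(Add(Pow(-2, 2), 0), 2))), 2) = Pow(Add(Mul(I, Pow(6, Rational(1, 2))), Mul(2, Pow(Add(4, 0), 2))), 2) = Pow(Add(Mul(I, Pow(6, Rational(1, 2))), Mul(2, Pow(4, 2))), 2) = Pow(Add(Mul(I, Pow(6, Rational(1, 2))), Mul(2, 16)), 2) = Pow(Add(Mul(I, Pow(6, Rational(1, 2))), 32), 2) = Pow(Add(32, Mul(I, Pow(6, Rational(1, 2)))), 2)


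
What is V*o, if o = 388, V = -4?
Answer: -1552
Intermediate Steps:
V*o = -4*388 = -1552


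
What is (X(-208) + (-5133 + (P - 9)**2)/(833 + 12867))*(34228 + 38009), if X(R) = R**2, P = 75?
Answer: 42816027353451/13700 ≈ 3.1253e+9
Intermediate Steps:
(X(-208) + (-5133 + (P - 9)**2)/(833 + 12867))*(34228 + 38009) = ((-208)**2 + (-5133 + (75 - 9)**2)/(833 + 12867))*(34228 + 38009) = (43264 + (-5133 + 66**2)/13700)*72237 = (43264 + (-5133 + 4356)*(1/13700))*72237 = (43264 - 777*1/13700)*72237 = (43264 - 777/13700)*72237 = (592716023/13700)*72237 = 42816027353451/13700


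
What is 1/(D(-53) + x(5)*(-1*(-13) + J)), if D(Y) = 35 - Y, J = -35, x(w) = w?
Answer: -1/22 ≈ -0.045455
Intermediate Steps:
1/(D(-53) + x(5)*(-1*(-13) + J)) = 1/((35 - 1*(-53)) + 5*(-1*(-13) - 35)) = 1/((35 + 53) + 5*(13 - 35)) = 1/(88 + 5*(-22)) = 1/(88 - 110) = 1/(-22) = -1/22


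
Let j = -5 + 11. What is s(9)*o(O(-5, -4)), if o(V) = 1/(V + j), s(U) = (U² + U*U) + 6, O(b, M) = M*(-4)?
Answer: 84/11 ≈ 7.6364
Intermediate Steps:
O(b, M) = -4*M
j = 6
s(U) = 6 + 2*U² (s(U) = (U² + U²) + 6 = 2*U² + 6 = 6 + 2*U²)
o(V) = 1/(6 + V) (o(V) = 1/(V + 6) = 1/(6 + V))
s(9)*o(O(-5, -4)) = (6 + 2*9²)/(6 - 4*(-4)) = (6 + 2*81)/(6 + 16) = (6 + 162)/22 = 168*(1/22) = 84/11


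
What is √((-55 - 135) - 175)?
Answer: I*√365 ≈ 19.105*I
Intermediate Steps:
√((-55 - 135) - 175) = √(-190 - 175) = √(-365) = I*√365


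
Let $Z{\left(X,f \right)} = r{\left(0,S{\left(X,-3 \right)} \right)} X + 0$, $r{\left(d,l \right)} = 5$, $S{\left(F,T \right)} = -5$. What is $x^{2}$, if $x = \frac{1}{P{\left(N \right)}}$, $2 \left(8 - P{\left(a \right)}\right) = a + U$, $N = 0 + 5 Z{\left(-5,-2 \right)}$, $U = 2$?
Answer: $\frac{4}{19321} \approx 0.00020703$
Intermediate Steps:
$Z{\left(X,f \right)} = 5 X$ ($Z{\left(X,f \right)} = 5 X + 0 = 5 X$)
$N = -125$ ($N = 0 + 5 \cdot 5 \left(-5\right) = 0 + 5 \left(-25\right) = 0 - 125 = -125$)
$P{\left(a \right)} = 7 - \frac{a}{2}$ ($P{\left(a \right)} = 8 - \frac{a + 2}{2} = 8 - \frac{2 + a}{2} = 8 - \left(1 + \frac{a}{2}\right) = 7 - \frac{a}{2}$)
$x = \frac{2}{139}$ ($x = \frac{1}{7 - - \frac{125}{2}} = \frac{1}{7 + \frac{125}{2}} = \frac{1}{\frac{139}{2}} = \frac{2}{139} \approx 0.014388$)
$x^{2} = \left(\frac{2}{139}\right)^{2} = \frac{4}{19321}$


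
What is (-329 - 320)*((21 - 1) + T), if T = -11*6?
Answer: 29854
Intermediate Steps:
T = -66
(-329 - 320)*((21 - 1) + T) = (-329 - 320)*((21 - 1) - 66) = -649*(20 - 66) = -649*(-46) = 29854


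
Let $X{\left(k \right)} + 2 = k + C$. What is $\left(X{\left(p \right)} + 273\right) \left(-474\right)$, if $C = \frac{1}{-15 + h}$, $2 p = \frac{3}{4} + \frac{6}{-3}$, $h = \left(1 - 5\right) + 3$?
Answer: $- \frac{1025025}{8} \approx -1.2813 \cdot 10^{5}$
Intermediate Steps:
$h = -1$ ($h = -4 + 3 = -1$)
$p = - \frac{5}{8}$ ($p = \frac{\frac{3}{4} + \frac{6}{-3}}{2} = \frac{3 \cdot \frac{1}{4} + 6 \left(- \frac{1}{3}\right)}{2} = \frac{\frac{3}{4} - 2}{2} = \frac{1}{2} \left(- \frac{5}{4}\right) = - \frac{5}{8} \approx -0.625$)
$C = - \frac{1}{16}$ ($C = \frac{1}{-15 - 1} = \frac{1}{-16} = - \frac{1}{16} \approx -0.0625$)
$X{\left(k \right)} = - \frac{33}{16} + k$ ($X{\left(k \right)} = -2 + \left(k - \frac{1}{16}\right) = -2 + \left(- \frac{1}{16} + k\right) = - \frac{33}{16} + k$)
$\left(X{\left(p \right)} + 273\right) \left(-474\right) = \left(\left(- \frac{33}{16} - \frac{5}{8}\right) + 273\right) \left(-474\right) = \left(- \frac{43}{16} + 273\right) \left(-474\right) = \frac{4325}{16} \left(-474\right) = - \frac{1025025}{8}$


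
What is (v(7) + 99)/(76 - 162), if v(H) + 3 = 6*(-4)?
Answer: -36/43 ≈ -0.83721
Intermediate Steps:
v(H) = -27 (v(H) = -3 + 6*(-4) = -3 - 24 = -27)
(v(7) + 99)/(76 - 162) = (-27 + 99)/(76 - 162) = 72/(-86) = 72*(-1/86) = -36/43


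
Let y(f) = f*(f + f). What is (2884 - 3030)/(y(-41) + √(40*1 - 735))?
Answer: -490852/11303739 + 146*I*√695/11303739 ≈ -0.043424 + 0.0003405*I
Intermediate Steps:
y(f) = 2*f² (y(f) = f*(2*f) = 2*f²)
(2884 - 3030)/(y(-41) + √(40*1 - 735)) = (2884 - 3030)/(2*(-41)² + √(40*1 - 735)) = -146/(2*1681 + √(40 - 735)) = -146/(3362 + √(-695)) = -146/(3362 + I*√695)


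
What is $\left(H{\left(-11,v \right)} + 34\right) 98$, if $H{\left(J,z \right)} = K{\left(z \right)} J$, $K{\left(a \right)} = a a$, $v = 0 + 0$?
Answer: $3332$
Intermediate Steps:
$v = 0$
$K{\left(a \right)} = a^{2}$
$H{\left(J,z \right)} = J z^{2}$ ($H{\left(J,z \right)} = z^{2} J = J z^{2}$)
$\left(H{\left(-11,v \right)} + 34\right) 98 = \left(- 11 \cdot 0^{2} + 34\right) 98 = \left(\left(-11\right) 0 + 34\right) 98 = \left(0 + 34\right) 98 = 34 \cdot 98 = 3332$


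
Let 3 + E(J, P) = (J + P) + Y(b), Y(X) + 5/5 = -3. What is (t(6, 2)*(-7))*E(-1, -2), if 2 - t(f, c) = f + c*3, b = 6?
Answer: -700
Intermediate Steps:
Y(X) = -4 (Y(X) = -1 - 3 = -4)
t(f, c) = 2 - f - 3*c (t(f, c) = 2 - (f + c*3) = 2 - (f + 3*c) = 2 + (-f - 3*c) = 2 - f - 3*c)
E(J, P) = -7 + J + P (E(J, P) = -3 + ((J + P) - 4) = -3 + (-4 + J + P) = -7 + J + P)
(t(6, 2)*(-7))*E(-1, -2) = ((2 - 1*6 - 3*2)*(-7))*(-7 - 1 - 2) = ((2 - 6 - 6)*(-7))*(-10) = -10*(-7)*(-10) = 70*(-10) = -700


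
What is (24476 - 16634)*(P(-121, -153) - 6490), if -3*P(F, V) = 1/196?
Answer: -4987670147/98 ≈ -5.0895e+7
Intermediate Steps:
P(F, V) = -1/588 (P(F, V) = -1/3/196 = -1/3*1/196 = -1/588)
(24476 - 16634)*(P(-121, -153) - 6490) = (24476 - 16634)*(-1/588 - 6490) = 7842*(-3816121/588) = -4987670147/98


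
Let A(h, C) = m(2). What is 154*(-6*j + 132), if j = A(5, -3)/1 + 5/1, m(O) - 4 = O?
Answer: 10164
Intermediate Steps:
m(O) = 4 + O
A(h, C) = 6 (A(h, C) = 4 + 2 = 6)
j = 11 (j = 6/1 + 5/1 = 6*1 + 5*1 = 6 + 5 = 11)
154*(-6*j + 132) = 154*(-6*11 + 132) = 154*(-66 + 132) = 154*66 = 10164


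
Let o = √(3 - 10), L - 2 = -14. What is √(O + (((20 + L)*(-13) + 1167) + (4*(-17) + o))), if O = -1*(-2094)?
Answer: √(3089 + I*√7) ≈ 55.579 + 0.0238*I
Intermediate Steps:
L = -12 (L = 2 - 14 = -12)
o = I*√7 (o = √(-7) = I*√7 ≈ 2.6458*I)
O = 2094
√(O + (((20 + L)*(-13) + 1167) + (4*(-17) + o))) = √(2094 + (((20 - 12)*(-13) + 1167) + (4*(-17) + I*√7))) = √(2094 + ((8*(-13) + 1167) + (-68 + I*√7))) = √(2094 + ((-104 + 1167) + (-68 + I*√7))) = √(2094 + (1063 + (-68 + I*√7))) = √(2094 + (995 + I*√7)) = √(3089 + I*√7)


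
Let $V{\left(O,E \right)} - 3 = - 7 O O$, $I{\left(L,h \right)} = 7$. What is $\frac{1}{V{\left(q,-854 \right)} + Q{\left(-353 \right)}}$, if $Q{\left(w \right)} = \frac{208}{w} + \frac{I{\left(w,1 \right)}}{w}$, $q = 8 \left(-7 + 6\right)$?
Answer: $- \frac{353}{157300} \approx -0.0022441$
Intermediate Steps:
$q = -8$ ($q = 8 \left(-1\right) = -8$)
$V{\left(O,E \right)} = 3 - 7 O^{2}$ ($V{\left(O,E \right)} = 3 + - 7 O O = 3 - 7 O^{2}$)
$Q{\left(w \right)} = \frac{215}{w}$ ($Q{\left(w \right)} = \frac{208}{w} + \frac{7}{w} = \frac{215}{w}$)
$\frac{1}{V{\left(q,-854 \right)} + Q{\left(-353 \right)}} = \frac{1}{\left(3 - 7 \left(-8\right)^{2}\right) + \frac{215}{-353}} = \frac{1}{\left(3 - 448\right) + 215 \left(- \frac{1}{353}\right)} = \frac{1}{\left(3 - 448\right) - \frac{215}{353}} = \frac{1}{-445 - \frac{215}{353}} = \frac{1}{- \frac{157300}{353}} = - \frac{353}{157300}$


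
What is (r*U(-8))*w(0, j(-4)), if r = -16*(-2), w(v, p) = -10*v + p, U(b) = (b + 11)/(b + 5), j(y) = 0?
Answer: 0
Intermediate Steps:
U(b) = (11 + b)/(5 + b)
w(v, p) = p - 10*v
r = 32
(r*U(-8))*w(0, j(-4)) = (32*((11 - 8)/(5 - 8)))*(0 - 10*0) = (32*(3/(-3)))*(0 + 0) = (32*(-⅓*3))*0 = (32*(-1))*0 = -32*0 = 0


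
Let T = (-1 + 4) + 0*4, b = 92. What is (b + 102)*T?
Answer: 582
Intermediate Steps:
T = 3 (T = 3 + 0 = 3)
(b + 102)*T = (92 + 102)*3 = 194*3 = 582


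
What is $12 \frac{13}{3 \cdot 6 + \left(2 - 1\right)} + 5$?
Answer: $\frac{251}{19} \approx 13.211$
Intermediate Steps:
$12 \frac{13}{3 \cdot 6 + \left(2 - 1\right)} + 5 = 12 \frac{13}{18 + 1} + 5 = 12 \cdot \frac{13}{19} + 5 = \frac{156}{19} + 5 = \frac{251}{19}$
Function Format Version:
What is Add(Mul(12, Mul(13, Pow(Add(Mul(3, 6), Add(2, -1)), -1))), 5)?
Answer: Rational(251, 19) ≈ 13.211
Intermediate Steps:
Add(Mul(12, Mul(13, Pow(Add(Mul(3, 6), Add(2, -1)), -1))), 5) = Add(Mul(12, Mul(13, Pow(Add(18, 1), -1))), 5) = Add(Mul(12, Mul(13, Pow(19, -1))), 5) = Add(Mul(12, Mul(13, Rational(1, 19))), 5) = Add(Mul(12, Rational(13, 19)), 5) = Add(Rational(156, 19), 5) = Rational(251, 19)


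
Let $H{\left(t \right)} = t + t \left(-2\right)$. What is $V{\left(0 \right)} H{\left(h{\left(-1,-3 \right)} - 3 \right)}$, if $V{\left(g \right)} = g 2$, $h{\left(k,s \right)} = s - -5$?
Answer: $0$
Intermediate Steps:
$h{\left(k,s \right)} = 5 + s$ ($h{\left(k,s \right)} = s + 5 = 5 + s$)
$V{\left(g \right)} = 2 g$
$H{\left(t \right)} = - t$ ($H{\left(t \right)} = t - 2 t = - t$)
$V{\left(0 \right)} H{\left(h{\left(-1,-3 \right)} - 3 \right)} = 2 \cdot 0 \left(- (\left(5 - 3\right) - 3)\right) = 0 \left(- (2 - 3)\right) = 0 \left(\left(-1\right) \left(-1\right)\right) = 0 \cdot 1 = 0$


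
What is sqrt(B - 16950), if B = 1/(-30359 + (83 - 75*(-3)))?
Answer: I*sqrt(188974211321)/3339 ≈ 130.19*I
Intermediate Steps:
B = -1/30051 (B = 1/(-30359 + (83 + 225)) = 1/(-30359 + 308) = 1/(-30051) = -1/30051 ≈ -3.3277e-5)
sqrt(B - 16950) = sqrt(-1/30051 - 16950) = sqrt(-509364451/30051) = I*sqrt(188974211321)/3339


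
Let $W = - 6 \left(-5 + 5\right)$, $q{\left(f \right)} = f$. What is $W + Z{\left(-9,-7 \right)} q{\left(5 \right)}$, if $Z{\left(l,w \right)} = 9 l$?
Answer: $-405$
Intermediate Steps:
$W = 0$ ($W = \left(-6\right) 0 = 0$)
$W + Z{\left(-9,-7 \right)} q{\left(5 \right)} = 0 + 9 \left(-9\right) 5 = 0 - 405 = -405$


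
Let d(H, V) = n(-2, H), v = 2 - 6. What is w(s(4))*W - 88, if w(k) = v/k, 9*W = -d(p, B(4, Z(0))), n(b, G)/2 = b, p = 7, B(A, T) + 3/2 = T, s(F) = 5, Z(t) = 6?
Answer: -3976/45 ≈ -88.356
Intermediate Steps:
B(A, T) = -3/2 + T
v = -4
n(b, G) = 2*b
d(H, V) = -4 (d(H, V) = 2*(-2) = -4)
W = 4/9 (W = (-1*(-4))/9 = (⅑)*4 = 4/9 ≈ 0.44444)
w(k) = -4/k
w(s(4))*W - 88 = -4/5*(4/9) - 88 = -4*⅕*(4/9) - 88 = -⅘*4/9 - 88 = -16/45 - 88 = -3976/45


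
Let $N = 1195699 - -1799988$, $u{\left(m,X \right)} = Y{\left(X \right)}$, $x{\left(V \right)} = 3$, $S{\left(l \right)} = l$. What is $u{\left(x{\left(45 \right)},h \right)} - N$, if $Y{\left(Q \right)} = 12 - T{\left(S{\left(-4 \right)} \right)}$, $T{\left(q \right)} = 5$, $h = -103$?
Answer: $-2995680$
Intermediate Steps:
$Y{\left(Q \right)} = 7$ ($Y{\left(Q \right)} = 12 - 5 = 7$)
$u{\left(m,X \right)} = 7$
$N = 2995687$ ($N = 1195699 + 1799988 = 2995687$)
$u{\left(x{\left(45 \right)},h \right)} - N = 7 - 2995687 = -2995680$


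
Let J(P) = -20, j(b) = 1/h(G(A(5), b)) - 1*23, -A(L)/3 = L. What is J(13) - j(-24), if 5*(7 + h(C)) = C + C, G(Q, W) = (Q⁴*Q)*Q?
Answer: 13668728/4556243 ≈ 3.0000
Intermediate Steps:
A(L) = -3*L
G(Q, W) = Q⁶ (G(Q, W) = Q⁵*Q = Q⁶)
h(C) = -7 + 2*C/5 (h(C) = -7 + (C + C)/5 = -7 + (2*C)/5 = -7 + 2*C/5)
j(b) = -104793588/4556243 (j(b) = 1/(-7 + 2*(-3*5)⁶/5) - 1*23 = 1/(-7 + (⅖)*(-15)⁶) - 23 = 1/(-7 + (⅖)*11390625) - 23 = 1/(-7 + 4556250) - 23 = 1/4556243 - 23 = -104793588/4556243)
J(13) - j(-24) = -20 - 1*(-104793588/4556243) = -20 + 104793588/4556243 = 13668728/4556243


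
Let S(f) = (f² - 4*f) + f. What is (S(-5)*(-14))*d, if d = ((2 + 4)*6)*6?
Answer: -120960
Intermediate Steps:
d = 216 (d = (6*6)*6 = 36*6 = 216)
S(f) = f² - 3*f
(S(-5)*(-14))*d = (-5*(-3 - 5)*(-14))*216 = (-5*(-8)*(-14))*216 = (40*(-14))*216 = -560*216 = -120960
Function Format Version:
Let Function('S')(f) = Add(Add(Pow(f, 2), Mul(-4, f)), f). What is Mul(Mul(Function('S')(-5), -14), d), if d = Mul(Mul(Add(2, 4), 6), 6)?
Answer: -120960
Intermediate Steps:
d = 216 (d = Mul(Mul(6, 6), 6) = Mul(36, 6) = 216)
Function('S')(f) = Add(Pow(f, 2), Mul(-3, f))
Mul(Mul(Function('S')(-5), -14), d) = Mul(Mul(Mul(-5, Add(-3, -5)), -14), 216) = Mul(Mul(Mul(-5, -8), -14), 216) = Mul(Mul(40, -14), 216) = Mul(-560, 216) = -120960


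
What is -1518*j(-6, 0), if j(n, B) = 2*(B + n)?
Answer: 18216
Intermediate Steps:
j(n, B) = 2*B + 2*n
-1518*j(-6, 0) = -1518*(2*0 + 2*(-6)) = -1518*(0 - 12) = -1518*(-12) = 18216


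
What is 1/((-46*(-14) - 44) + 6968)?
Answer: 1/7568 ≈ 0.00013214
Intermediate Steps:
1/((-46*(-14) - 44) + 6968) = 1/((644 - 44) + 6968) = 1/(600 + 6968) = 1/7568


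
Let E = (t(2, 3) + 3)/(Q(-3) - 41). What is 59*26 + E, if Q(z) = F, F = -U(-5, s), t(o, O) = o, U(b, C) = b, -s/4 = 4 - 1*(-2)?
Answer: 55219/36 ≈ 1533.9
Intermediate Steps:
s = -24 (s = -4*(4 - 1*(-2)) = -4*(4 + 2) = -4*6 = -24)
F = 5 (F = -1*(-5) = 5)
Q(z) = 5
E = -5/36 (E = (2 + 3)/(5 - 41) = 5/(-36) = 5*(-1/36) = -5/36 ≈ -0.13889)
59*26 + E = 59*26 - 5/36 = 1534 - 5/36 = 55219/36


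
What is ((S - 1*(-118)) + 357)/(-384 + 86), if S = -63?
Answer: -206/149 ≈ -1.3825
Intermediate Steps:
((S - 1*(-118)) + 357)/(-384 + 86) = ((-63 - 1*(-118)) + 357)/(-384 + 86) = ((-63 + 118) + 357)/(-298) = (55 + 357)*(-1/298) = 412*(-1/298) = -206/149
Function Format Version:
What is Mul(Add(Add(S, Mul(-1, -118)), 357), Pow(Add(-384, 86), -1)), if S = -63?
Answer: Rational(-206, 149) ≈ -1.3825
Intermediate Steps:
Mul(Add(Add(S, Mul(-1, -118)), 357), Pow(Add(-384, 86), -1)) = Mul(Add(Add(-63, Mul(-1, -118)), 357), Pow(Add(-384, 86), -1)) = Mul(Add(Add(-63, 118), 357), Pow(-298, -1)) = Mul(Add(55, 357), Rational(-1, 298)) = Mul(412, Rational(-1, 298)) = Rational(-206, 149)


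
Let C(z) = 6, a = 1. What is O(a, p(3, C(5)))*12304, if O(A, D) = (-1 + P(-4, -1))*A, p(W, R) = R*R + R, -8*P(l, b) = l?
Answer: -6152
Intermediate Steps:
P(l, b) = -l/8
p(W, R) = R + R**2 (p(W, R) = R**2 + R = R + R**2)
O(A, D) = -A/2 (O(A, D) = (-1 - 1/8*(-4))*A = (-1 + 1/2)*A = -A/2)
O(a, p(3, C(5)))*12304 = -1/2*1*12304 = -1/2*12304 = -6152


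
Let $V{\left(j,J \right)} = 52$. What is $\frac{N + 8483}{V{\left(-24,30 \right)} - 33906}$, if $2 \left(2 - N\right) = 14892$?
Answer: $- \frac{1039}{33854} \approx -0.030691$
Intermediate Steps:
$N = -7444$ ($N = 2 - 7446 = -7444$)
$\frac{N + 8483}{V{\left(-24,30 \right)} - 33906} = \frac{-7444 + 8483}{52 - 33906} = \frac{1039}{-33854} = 1039 \left(- \frac{1}{33854}\right) = - \frac{1039}{33854}$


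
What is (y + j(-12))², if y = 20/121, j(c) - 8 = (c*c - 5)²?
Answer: 5470121091241/14641 ≈ 3.7362e+8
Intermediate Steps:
j(c) = 8 + (-5 + c²)² (j(c) = 8 + (c*c - 5)² = 8 + (c² - 5)² = 8 + (-5 + c²)²)
y = 20/121 (y = 20*(1/121) = 20/121 ≈ 0.16529)
(y + j(-12))² = (20/121 + (8 + (-5 + (-12)²)²))² = (20/121 + (8 + (-5 + 144)²))² = (20/121 + (8 + 139²))² = (20/121 + (8 + 19321))² = (20/121 + 19329)² = (2338829/121)² = 5470121091241/14641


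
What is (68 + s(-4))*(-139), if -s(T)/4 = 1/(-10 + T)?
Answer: -66442/7 ≈ -9491.7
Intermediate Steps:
s(T) = -4/(-10 + T)
(68 + s(-4))*(-139) = (68 - 4/(-10 - 4))*(-139) = (68 - 4/(-14))*(-139) = (68 - 4*(-1/14))*(-139) = (68 + 2/7)*(-139) = (478/7)*(-139) = -66442/7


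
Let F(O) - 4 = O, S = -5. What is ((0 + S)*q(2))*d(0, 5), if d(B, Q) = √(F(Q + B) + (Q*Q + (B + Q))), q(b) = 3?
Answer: -15*√39 ≈ -93.675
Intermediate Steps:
F(O) = 4 + O
d(B, Q) = √(4 + Q² + 2*B + 2*Q) (d(B, Q) = √((4 + (Q + B)) + (Q*Q + (B + Q))) = √((4 + (B + Q)) + (Q² + (B + Q))) = √((4 + B + Q) + (B + Q + Q²)) = √(4 + Q² + 2*B + 2*Q))
((0 + S)*q(2))*d(0, 5) = ((0 - 5)*3)*√(4 + 5² + 2*0 + 2*5) = (-5*3)*√(4 + 25 + 0 + 10) = -15*√39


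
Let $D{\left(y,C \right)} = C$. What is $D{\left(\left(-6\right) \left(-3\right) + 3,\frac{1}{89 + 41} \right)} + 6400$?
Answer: $\frac{832001}{130} \approx 6400.0$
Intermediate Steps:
$D{\left(\left(-6\right) \left(-3\right) + 3,\frac{1}{89 + 41} \right)} + 6400 = \frac{1}{89 + 41} + 6400 = \frac{1}{130} + 6400 = \frac{832001}{130}$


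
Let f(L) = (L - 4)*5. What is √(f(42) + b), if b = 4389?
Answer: √4579 ≈ 67.668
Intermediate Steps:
f(L) = -20 + 5*L (f(L) = (-4 + L)*5 = -20 + 5*L)
√(f(42) + b) = √((-20 + 5*42) + 4389) = √((-20 + 210) + 4389) = √(190 + 4389) = √4579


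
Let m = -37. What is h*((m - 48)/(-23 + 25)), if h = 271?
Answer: -23035/2 ≈ -11518.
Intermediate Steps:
h*((m - 48)/(-23 + 25)) = 271*((-37 - 48)/(-23 + 25)) = 271*(-85/2) = -23035/2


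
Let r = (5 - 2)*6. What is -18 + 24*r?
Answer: 414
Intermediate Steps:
r = 18 (r = 3*6 = 18)
-18 + 24*r = -18 + 24*18 = -18 + 432 = 414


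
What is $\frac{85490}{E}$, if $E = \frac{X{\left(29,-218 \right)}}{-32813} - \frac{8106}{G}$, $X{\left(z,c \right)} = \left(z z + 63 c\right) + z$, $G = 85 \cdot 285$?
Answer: $\frac{596101466125}{400423} \approx 1.4887 \cdot 10^{6}$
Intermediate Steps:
$G = 24225$
$X{\left(z,c \right)} = z + z^{2} + 63 c$ ($X{\left(z,c \right)} = \left(z^{2} + 63 c\right) + z = z + z^{2} + 63 c$)
$E = \frac{800846}{13945525}$ ($E = \frac{29 + 29^{2} + 63 \left(-218\right)}{-32813} - \frac{8106}{24225} = \left(29 + 841 - 13734\right) \left(- \frac{1}{32813}\right) - \frac{2702}{8075} = \left(-12864\right) \left(- \frac{1}{32813}\right) - \frac{2702}{8075} = \frac{12864}{32813} - \frac{2702}{8075} = \frac{800846}{13945525} \approx 0.057427$)
$\frac{85490}{E} = \frac{85490}{\frac{800846}{13945525}} = 85490 \cdot \frac{13945525}{800846} = \frac{596101466125}{400423}$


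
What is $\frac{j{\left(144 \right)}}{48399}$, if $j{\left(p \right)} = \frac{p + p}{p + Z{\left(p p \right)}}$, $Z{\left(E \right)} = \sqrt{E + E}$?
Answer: $- \frac{2}{48399} + \frac{2 \sqrt{2}}{48399} \approx 1.7117 \cdot 10^{-5}$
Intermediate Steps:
$Z{\left(E \right)} = \sqrt{2} \sqrt{E}$ ($Z{\left(E \right)} = \sqrt{2 E} = \sqrt{2} \sqrt{E}$)
$j{\left(p \right)} = \frac{2 p}{p + \sqrt{2} \sqrt{p^{2}}}$ ($j{\left(p \right)} = \frac{p + p}{p + \sqrt{2} \sqrt{p p}} = \frac{2 p}{p + \sqrt{2} \sqrt{p^{2}}}$)
$\frac{j{\left(144 \right)}}{48399} = \frac{2 \cdot 144 \frac{1}{144 + \sqrt{2} \sqrt{144^{2}}}}{48399} = 2 \cdot 144 \frac{1}{144 + \sqrt{2} \sqrt{20736}} \cdot \frac{1}{48399} = 2 \cdot 144 \frac{1}{144 + \sqrt{2} \cdot 144} \cdot \frac{1}{48399} = 2 \cdot 144 \frac{1}{144 + 144 \sqrt{2}} \cdot \frac{1}{48399} = \frac{288}{144 + 144 \sqrt{2}} \cdot \frac{1}{48399} = \frac{96}{16133 \left(144 + 144 \sqrt{2}\right)}$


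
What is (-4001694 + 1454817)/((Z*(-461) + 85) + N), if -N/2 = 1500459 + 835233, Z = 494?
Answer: 848959/1633011 ≈ 0.51987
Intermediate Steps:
N = -4671384 (N = -2*(1500459 + 835233) = -2*2335692 = -4671384)
(-4001694 + 1454817)/((Z*(-461) + 85) + N) = (-4001694 + 1454817)/((494*(-461) + 85) - 4671384) = -2546877/((-227734 + 85) - 4671384) = -2546877/(-227649 - 4671384) = -2546877/(-4899033) = -2546877*(-1/4899033) = 848959/1633011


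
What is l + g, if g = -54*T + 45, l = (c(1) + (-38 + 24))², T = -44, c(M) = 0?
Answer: 2617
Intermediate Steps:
l = 196 (l = (0 + (-38 + 24))² = (0 - 14)² = (-14)² = 196)
g = 2421 (g = -54*(-44) + 45 = 2376 + 45 = 2421)
l + g = 196 + 2421 = 2617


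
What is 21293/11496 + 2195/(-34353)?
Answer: 235414903/131640696 ≈ 1.7883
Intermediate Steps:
21293/11496 + 2195/(-34353) = 21293*(1/11496) + 2195*(-1/34353) = 21293/11496 - 2195/34353 = 235414903/131640696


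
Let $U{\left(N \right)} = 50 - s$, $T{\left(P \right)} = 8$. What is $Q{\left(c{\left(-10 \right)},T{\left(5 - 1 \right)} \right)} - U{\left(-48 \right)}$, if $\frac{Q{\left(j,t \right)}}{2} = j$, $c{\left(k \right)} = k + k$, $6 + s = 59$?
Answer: $-37$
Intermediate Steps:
$s = 53$ ($s = -6 + 59 = 53$)
$c{\left(k \right)} = 2 k$
$Q{\left(j,t \right)} = 2 j$
$U{\left(N \right)} = -3$ ($U{\left(N \right)} = 50 - 53 = -3$)
$Q{\left(c{\left(-10 \right)},T{\left(5 - 1 \right)} \right)} - U{\left(-48 \right)} = 2 \cdot 2 \left(-10\right) - -3 = 2 \left(-20\right) + 3 = -40 + 3 = -37$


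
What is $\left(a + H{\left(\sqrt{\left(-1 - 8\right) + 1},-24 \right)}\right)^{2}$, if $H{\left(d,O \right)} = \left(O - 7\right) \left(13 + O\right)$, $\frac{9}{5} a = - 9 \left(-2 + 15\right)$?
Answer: $76176$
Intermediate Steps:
$a = -65$ ($a = \frac{5 \left(- 9 \left(-2 + 15\right)\right)}{9} = \frac{5 \left(\left(-9\right) 13\right)}{9} = \frac{5}{9} \left(-117\right) = -65$)
$H{\left(d,O \right)} = \left(-7 + O\right) \left(13 + O\right)$
$\left(a + H{\left(\sqrt{\left(-1 - 8\right) + 1},-24 \right)}\right)^{2} = \left(-65 + \left(-91 + \left(-24\right)^{2} + 6 \left(-24\right)\right)\right)^{2} = \left(-65 - -341\right)^{2} = \left(-65 + 341\right)^{2} = 276^{2} = 76176$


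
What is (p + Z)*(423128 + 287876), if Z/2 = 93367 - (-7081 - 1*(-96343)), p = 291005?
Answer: 212743061860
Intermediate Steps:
Z = 8210 (Z = 2*(93367 - (-7081 - 1*(-96343))) = 2*(93367 - (-7081 + 96343)) = 2*(93367 - 1*89262) = 2*(93367 - 89262) = 2*4105 = 8210)
(p + Z)*(423128 + 287876) = (291005 + 8210)*(423128 + 287876) = 299215*711004 = 212743061860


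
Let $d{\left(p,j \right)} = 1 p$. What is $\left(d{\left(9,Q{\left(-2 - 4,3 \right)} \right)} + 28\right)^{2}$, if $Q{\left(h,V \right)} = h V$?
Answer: $1369$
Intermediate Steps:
$Q{\left(h,V \right)} = V h$
$d{\left(p,j \right)} = p$
$\left(d{\left(9,Q{\left(-2 - 4,3 \right)} \right)} + 28\right)^{2} = \left(9 + 28\right)^{2} = 37^{2} = 1369$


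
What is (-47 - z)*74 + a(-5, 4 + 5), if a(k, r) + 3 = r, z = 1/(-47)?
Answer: -163110/47 ≈ -3470.4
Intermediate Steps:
z = -1/47 ≈ -0.021277
a(k, r) = -3 + r
(-47 - z)*74 + a(-5, 4 + 5) = (-47 - 1*(-1/47))*74 + (-3 + (4 + 5)) = (-47 + 1/47)*74 + (-3 + 9) = -2208/47*74 + 6 = -163392/47 + 6 = -163110/47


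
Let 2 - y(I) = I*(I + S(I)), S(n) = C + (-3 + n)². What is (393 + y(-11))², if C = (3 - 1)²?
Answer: 6120676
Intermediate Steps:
C = 4 (C = 2² = 4)
S(n) = 4 + (-3 + n)²
y(I) = 2 - I*(4 + I + (-3 + I)²) (y(I) = 2 - I*(I + (4 + (-3 + I)²)) = 2 - I*(4 + I + (-3 + I)²))
(393 + y(-11))² = (393 + (2 - 1*(-11)² - 1*(-11)*(4 + (-3 - 11)²)))² = (393 + (2 - 1*121 - 1*(-11)*(4 + (-14)²)))² = (393 + (2 - 121 - 1*(-11)*(4 + 196)))² = (393 + (2 - 121 - 1*(-11)*200))² = (393 + (2 - 121 + 2200))² = (393 + 2081)² = 2474² = 6120676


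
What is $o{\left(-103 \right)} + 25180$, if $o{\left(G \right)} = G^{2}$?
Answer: $35789$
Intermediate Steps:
$o{\left(-103 \right)} + 25180 = \left(-103\right)^{2} + 25180 = 10609 + 25180 = 35789$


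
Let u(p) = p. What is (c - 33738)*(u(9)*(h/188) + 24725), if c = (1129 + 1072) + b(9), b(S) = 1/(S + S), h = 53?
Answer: -2638947995705/3384 ≈ -7.7983e+8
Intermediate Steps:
b(S) = 1/(2*S)
c = 39619/18 (c = (1129 + 1072) + (½)/9 = 2201 + (½)*(⅑) = 2201 + 1/18 = 39619/18 ≈ 2201.1)
(c - 33738)*(u(9)*(h/188) + 24725) = (39619/18 - 33738)*(9*(53/188) + 24725) = -567665*(9*(53*(1/188)) + 24725)/18 = -567665*(9*(53/188) + 24725)/18 = -567665*(477/188 + 24725)/18 = -567665/18*4648777/188 = -2638947995705/3384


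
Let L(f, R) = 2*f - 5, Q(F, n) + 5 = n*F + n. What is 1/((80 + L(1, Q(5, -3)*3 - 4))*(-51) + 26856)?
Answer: 1/22929 ≈ 4.3613e-5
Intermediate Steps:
Q(F, n) = -5 + n + F*n (Q(F, n) = -5 + (n*F + n) = -5 + (F*n + n) = -5 + (n + F*n) = -5 + n + F*n)
L(f, R) = -5 + 2*f
1/((80 + L(1, Q(5, -3)*3 - 4))*(-51) + 26856) = 1/((80 + (-5 + 2*1))*(-51) + 26856) = 1/((80 + (-5 + 2))*(-51) + 26856) = 1/((80 - 3)*(-51) + 26856) = 1/(77*(-51) + 26856) = 1/(-3927 + 26856) = 1/22929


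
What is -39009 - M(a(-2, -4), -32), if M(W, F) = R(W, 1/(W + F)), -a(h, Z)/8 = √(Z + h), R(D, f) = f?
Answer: (-312072*√6 + 1248287*I)/(8*(√6 - 4*I)) ≈ -39009.0 - 0.013916*I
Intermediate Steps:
a(h, Z) = -8*√(Z + h)
M(W, F) = 1/(F + W) (M(W, F) = 1/(W + F) = 1/(F + W))
-39009 - M(a(-2, -4), -32) = -39009 - 1/(-32 - 8*√(-4 - 2)) = -39009 - 1/(-32 - 8*I*√6)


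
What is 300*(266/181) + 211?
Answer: 117991/181 ≈ 651.88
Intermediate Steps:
300*(266/181) + 211 = 79800/181 + 211 = 117991/181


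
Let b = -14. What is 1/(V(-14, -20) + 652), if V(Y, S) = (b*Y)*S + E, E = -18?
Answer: -1/3286 ≈ -0.00030432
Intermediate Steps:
V(Y, S) = -18 - 14*S*Y (V(Y, S) = (-14*Y)*S - 18 = -14*S*Y - 18 = -18 - 14*S*Y)
1/(V(-14, -20) + 652) = 1/((-18 - 14*(-20)*(-14)) + 652) = 1/((-18 - 3920) + 652) = 1/(-3938 + 652) = 1/(-3286) = -1/3286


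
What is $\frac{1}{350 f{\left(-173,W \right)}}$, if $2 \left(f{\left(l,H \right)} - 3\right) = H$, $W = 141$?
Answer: $\frac{1}{25725} \approx 3.8873 \cdot 10^{-5}$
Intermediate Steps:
$f{\left(l,H \right)} = 3 + \frac{H}{2}$
$\frac{1}{350 f{\left(-173,W \right)}} = \frac{1}{350 \left(3 + \frac{1}{2} \cdot 141\right)} = \frac{1}{350 \left(3 + \frac{141}{2}\right)} = \frac{1}{350 \cdot \frac{147}{2}} = \frac{1}{350} \cdot \frac{2}{147} = \frac{1}{25725}$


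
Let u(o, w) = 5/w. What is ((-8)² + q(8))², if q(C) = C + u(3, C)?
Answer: 337561/64 ≈ 5274.4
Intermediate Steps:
q(C) = C + 5/C
((-8)² + q(8))² = ((-8)² + (8 + 5/8))² = (64 + (8 + 5*(⅛)))² = (64 + (8 + 5/8))² = (64 + 69/8)² = (581/8)² = 337561/64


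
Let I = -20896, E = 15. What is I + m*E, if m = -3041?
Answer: -66511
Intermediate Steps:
I + m*E = -20896 - 3041*15 = -20896 - 45615 = -66511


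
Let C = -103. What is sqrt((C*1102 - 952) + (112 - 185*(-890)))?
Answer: 8*sqrt(786) ≈ 224.29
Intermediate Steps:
sqrt((C*1102 - 952) + (112 - 185*(-890))) = sqrt((-103*1102 - 952) + (112 - 185*(-890))) = sqrt((-113506 - 952) + (112 + 164650)) = sqrt(-114458 + 164762) = sqrt(50304) = 8*sqrt(786)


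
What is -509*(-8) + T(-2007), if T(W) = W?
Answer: 2065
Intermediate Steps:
-509*(-8) + T(-2007) = -509*(-8) - 2007 = 4072 - 2007 = 2065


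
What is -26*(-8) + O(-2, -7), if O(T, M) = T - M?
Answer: 213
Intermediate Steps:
-26*(-8) + O(-2, -7) = -26*(-8) + (-2 - 1*(-7)) = 208 + (-2 + 7) = 208 + 5 = 213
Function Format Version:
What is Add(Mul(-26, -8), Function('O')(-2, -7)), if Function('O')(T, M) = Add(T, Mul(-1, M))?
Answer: 213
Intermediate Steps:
Add(Mul(-26, -8), Function('O')(-2, -7)) = Add(Mul(-26, -8), Add(-2, Mul(-1, -7))) = Add(208, Add(-2, 7)) = Add(208, 5) = 213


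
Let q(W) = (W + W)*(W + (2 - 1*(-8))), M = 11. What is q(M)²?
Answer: 213444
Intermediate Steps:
q(W) = 2*W*(10 + W) (q(W) = (2*W)*(W + (2 + 8)) = (2*W)*(W + 10) = (2*W)*(10 + W) = 2*W*(10 + W))
q(M)² = (2*11*(10 + 11))² = (2*11*21)² = 462² = 213444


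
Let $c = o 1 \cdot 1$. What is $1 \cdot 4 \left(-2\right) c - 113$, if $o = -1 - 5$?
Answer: $-65$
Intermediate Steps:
$o = -6$
$c = -6$ ($c = \left(-6\right) 1 \cdot 1 = \left(-6\right) 1 = -6$)
$1 \cdot 4 \left(-2\right) c - 113 = 1 \cdot 4 \left(-2\right) \left(-6\right) - 113 = 4 \left(-2\right) \left(-6\right) - 113 = \left(-8\right) \left(-6\right) - 113 = 48 - 113 = -65$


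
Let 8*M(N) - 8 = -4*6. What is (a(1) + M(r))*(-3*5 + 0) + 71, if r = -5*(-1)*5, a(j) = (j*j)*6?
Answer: 11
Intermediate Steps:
a(j) = 6*j**2 (a(j) = j**2*6 = 6*j**2)
r = 25 (r = 5*5 = 25)
M(N) = -2 (M(N) = 1 + (-4*6)/8 = 1 + (1/8)*(-24) = 1 - 3 = -2)
(a(1) + M(r))*(-3*5 + 0) + 71 = (6*1**2 - 2)*(-3*5 + 0) + 71 = (6*1 - 2)*(-15 + 0) + 71 = (6 - 2)*(-15) + 71 = 4*(-15) + 71 = -60 + 71 = 11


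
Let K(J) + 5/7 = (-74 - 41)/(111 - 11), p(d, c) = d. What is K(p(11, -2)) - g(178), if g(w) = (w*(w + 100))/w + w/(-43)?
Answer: -1659863/6020 ≈ -275.72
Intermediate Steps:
g(w) = 100 + 42*w/43 (g(w) = (w*(100 + w))/w + w*(-1/43) = (100 + w) - w/43 = 100 + 42*w/43)
K(J) = -261/140 (K(J) = -5/7 + (-74 - 41)/(111 - 11) = -5/7 - 115/100 = -5/7 - 115*1/100 = -5/7 - 23/20 = -261/140)
K(p(11, -2)) - g(178) = -261/140 - (100 + (42/43)*178) = -261/140 - (100 + 7476/43) = -261/140 - 1*11776/43 = -261/140 - 11776/43 = -1659863/6020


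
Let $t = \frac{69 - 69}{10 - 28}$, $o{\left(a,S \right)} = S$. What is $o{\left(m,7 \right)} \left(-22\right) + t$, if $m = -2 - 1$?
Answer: $-154$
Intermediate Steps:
$m = -3$ ($m = -2 - 1 = -3$)
$t = 0$ ($t = \frac{0}{-18} = 0 \left(- \frac{1}{18}\right) = 0$)
$o{\left(m,7 \right)} \left(-22\right) + t = 7 \left(-22\right) + 0 = -154 + 0 = -154$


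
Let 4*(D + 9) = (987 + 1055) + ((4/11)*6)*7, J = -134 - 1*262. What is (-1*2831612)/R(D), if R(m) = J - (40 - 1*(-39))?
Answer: 2831612/475 ≈ 5961.3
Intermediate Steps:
J = -396 (J = -134 - 262 = -396)
D = 11117/22 (D = -9 + ((987 + 1055) + ((4/11)*6)*7)/4 = -9 + (2042 + ((4*(1/11))*6)*7)/4 = -9 + (2042 + ((4/11)*6)*7)/4 = -9 + (2042 + (24/11)*7)/4 = -9 + (2042 + 168/11)/4 = -9 + (¼)*(22630/11) = -9 + 11315/22 = 11117/22 ≈ 505.32)
R(m) = -475 (R(m) = -396 - (40 - 1*(-39)) = -396 - (40 + 39) = -396 - 1*79 = -396 - 79 = -475)
(-1*2831612)/R(D) = -1*2831612/(-475) = -2831612*(-1/475) = 2831612/475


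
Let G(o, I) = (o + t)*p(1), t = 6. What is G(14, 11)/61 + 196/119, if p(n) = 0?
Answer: 28/17 ≈ 1.6471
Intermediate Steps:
G(o, I) = 0 (G(o, I) = (o + 6)*0 = (6 + o)*0 = 0)
G(14, 11)/61 + 196/119 = 0/61 + 196/119 = 0*(1/61) + 196*(1/119) = 0 + 28/17 = 28/17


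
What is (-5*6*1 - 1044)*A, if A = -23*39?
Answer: 963378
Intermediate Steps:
A = -897
(-5*6*1 - 1044)*A = (-5*6*1 - 1044)*(-897) = (-30*1 - 1044)*(-897) = (-30 - 1044)*(-897) = -1074*(-897) = 963378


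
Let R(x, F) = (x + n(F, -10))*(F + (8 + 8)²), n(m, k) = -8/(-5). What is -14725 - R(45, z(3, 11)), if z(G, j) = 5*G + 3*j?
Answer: -144457/5 ≈ -28891.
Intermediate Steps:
n(m, k) = 8/5 (n(m, k) = -8*(-⅕) = 8/5)
z(G, j) = 3*j + 5*G
R(x, F) = (256 + F)*(8/5 + x) (R(x, F) = (x + 8/5)*(F + (8 + 8)²) = (8/5 + x)*(F + 16²) = (8/5 + x)*(F + 256) = (8/5 + x)*(256 + F) = (256 + F)*(8/5 + x))
-14725 - R(45, z(3, 11)) = -14725 - (2048/5 + 256*45 + 8*(3*11 + 5*3)/5 + (3*11 + 5*3)*45) = -14725 - (2048/5 + 11520 + 8*(33 + 15)/5 + (33 + 15)*45) = -14725 - (2048/5 + 11520 + (8/5)*48 + 48*45) = -14725 - (2048/5 + 11520 + 384/5 + 2160) = -14725 - 1*70832/5 = -14725 - 70832/5 = -144457/5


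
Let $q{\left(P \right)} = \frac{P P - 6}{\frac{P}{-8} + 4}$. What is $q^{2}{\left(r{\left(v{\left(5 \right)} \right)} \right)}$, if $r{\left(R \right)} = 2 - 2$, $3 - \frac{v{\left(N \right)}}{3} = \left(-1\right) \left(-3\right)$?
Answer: $\frac{9}{4} \approx 2.25$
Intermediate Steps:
$v{\left(N \right)} = 0$ ($v{\left(N \right)} = 9 - 3 \left(\left(-1\right) \left(-3\right)\right) = 9 - 9 = 0$)
$r{\left(R \right)} = 0$
$q{\left(P \right)} = \frac{-6 + P^{2}}{4 - \frac{P}{8}}$ ($q{\left(P \right)} = \frac{P^{2} - 6}{P \left(- \frac{1}{8}\right) + 4} = \frac{-6 + P^{2}}{- \frac{P}{8} + 4} = \frac{-6 + P^{2}}{4 - \frac{P}{8}}$)
$q^{2}{\left(r{\left(v{\left(5 \right)} \right)} \right)} = \left(\frac{8 \left(6 - 0^{2}\right)}{-32 + 0}\right)^{2} = \left(\frac{8 \left(6 - 0\right)}{-32}\right)^{2} = \left(8 \left(- \frac{1}{32}\right) \left(6 + 0\right)\right)^{2} = \left(8 \left(- \frac{1}{32}\right) 6\right)^{2} = \left(- \frac{3}{2}\right)^{2} = \frac{9}{4}$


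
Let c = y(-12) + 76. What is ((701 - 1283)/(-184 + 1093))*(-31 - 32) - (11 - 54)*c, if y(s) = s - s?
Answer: 334142/101 ≈ 3308.3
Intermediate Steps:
y(s) = 0
c = 76 (c = 0 + 76 = 76)
((701 - 1283)/(-184 + 1093))*(-31 - 32) - (11 - 54)*c = ((701 - 1283)/(-184 + 1093))*(-31 - 32) - (11 - 54)*76 = -582/909*(-63) - (-43)*76 = -582*1/909*(-63) - 1*(-3268) = -194/303*(-63) + 3268 = 4074/101 + 3268 = 334142/101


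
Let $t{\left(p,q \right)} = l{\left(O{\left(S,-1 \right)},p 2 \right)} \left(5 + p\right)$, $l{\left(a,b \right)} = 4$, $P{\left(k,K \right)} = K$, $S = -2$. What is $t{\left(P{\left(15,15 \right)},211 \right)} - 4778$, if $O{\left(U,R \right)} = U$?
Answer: $-4698$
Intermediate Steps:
$t{\left(p,q \right)} = 20 + 4 p$ ($t{\left(p,q \right)} = 4 \left(5 + p\right) = 20 + 4 p$)
$t{\left(P{\left(15,15 \right)},211 \right)} - 4778 = \left(20 + 4 \cdot 15\right) - 4778 = \left(20 + 60\right) - 4778 = 80 - 4778 = -4698$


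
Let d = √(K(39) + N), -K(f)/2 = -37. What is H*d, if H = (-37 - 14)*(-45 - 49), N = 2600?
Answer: 4794*√2674 ≈ 2.4790e+5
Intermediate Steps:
K(f) = 74 (K(f) = -2*(-37) = 74)
d = √2674 (d = √(74 + 2600) = √2674 ≈ 51.711)
H = 4794 (H = -51*(-94) = 4794)
H*d = 4794*√2674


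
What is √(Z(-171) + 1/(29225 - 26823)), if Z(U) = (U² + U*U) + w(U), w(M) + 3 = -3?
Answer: √337383365906/2402 ≈ 241.82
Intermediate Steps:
w(M) = -6 (w(M) = -3 - 3 = -6)
Z(U) = -6 + 2*U² (Z(U) = (U² + U*U) - 6 = (U² + U²) - 6 = 2*U² - 6 = -6 + 2*U²)
√(Z(-171) + 1/(29225 - 26823)) = √((-6 + 2*(-171)²) + 1/(29225 - 26823)) = √((-6 + 2*29241) + 1/2402) = √((-6 + 58482) + 1/2402) = √(58476 + 1/2402) = √(140459353/2402) = √337383365906/2402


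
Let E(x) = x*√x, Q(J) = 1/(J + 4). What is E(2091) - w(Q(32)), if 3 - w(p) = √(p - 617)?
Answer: -3 + 2091*√2091 + I*√22211/6 ≈ 95613.0 + 24.839*I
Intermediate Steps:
Q(J) = 1/(4 + J)
E(x) = x^(3/2)
w(p) = 3 - √(-617 + p) (w(p) = 3 - √(p - 617) = 3 - √(-617 + p))
E(2091) - w(Q(32)) = 2091^(3/2) - (3 - √(-617 + 1/(4 + 32))) = 2091*√2091 - (3 - √(-617 + 1/36)) = 2091*√2091 - (3 - √(-22211/36)) = 2091*√2091 - (3 - I*√22211/6) = 2091*√2091 + (-3 + I*√22211/6) = -3 + 2091*√2091 + I*√22211/6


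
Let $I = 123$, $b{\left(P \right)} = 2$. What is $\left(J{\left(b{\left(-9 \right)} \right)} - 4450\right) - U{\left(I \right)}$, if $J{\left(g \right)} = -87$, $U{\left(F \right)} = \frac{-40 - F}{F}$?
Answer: $- \frac{557888}{123} \approx -4535.7$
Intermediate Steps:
$U{\left(F \right)} = \frac{-40 - F}{F}$
$\left(J{\left(b{\left(-9 \right)} \right)} - 4450\right) - U{\left(I \right)} = \left(-87 - 4450\right) - \frac{-40 - 123}{123} = -4537 - \frac{1}{123} \left(-163\right) = -4537 - - \frac{163}{123} = -4537 + \frac{163}{123} = - \frac{557888}{123}$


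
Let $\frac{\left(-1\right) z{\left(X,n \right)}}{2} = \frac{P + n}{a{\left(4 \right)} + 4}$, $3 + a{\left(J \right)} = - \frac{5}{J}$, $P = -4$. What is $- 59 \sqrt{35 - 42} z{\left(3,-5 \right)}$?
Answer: $4248 i \sqrt{7} \approx 11239.0 i$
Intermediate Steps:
$a{\left(J \right)} = -3 - \frac{5}{J}$
$z{\left(X,n \right)} = -32 + 8 n$ ($z{\left(X,n \right)} = - 2 \frac{-4 + n}{\left(-3 - \frac{5}{4}\right) + 4} = - 2 \frac{-4 + n}{- \frac{17}{4} + 4} = - 2 \frac{-4 + n}{- \frac{1}{4}} = - 2 \left(-4 + n\right) \left(-4\right) = - 2 \left(16 - 4 n\right) = -32 + 8 n$)
$- 59 \sqrt{35 - 42} z{\left(3,-5 \right)} = - 59 \sqrt{35 - 42} \left(-32 + 8 \left(-5\right)\right) = - 59 \sqrt{-7} \left(-32 - 40\right) = - 59 i \sqrt{7} \left(-72\right) = 4248 i \sqrt{7}$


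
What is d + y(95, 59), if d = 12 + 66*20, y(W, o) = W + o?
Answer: 1486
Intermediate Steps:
d = 1332 (d = 12 + 1320 = 1332)
d + y(95, 59) = 1332 + (95 + 59) = 1332 + 154 = 1486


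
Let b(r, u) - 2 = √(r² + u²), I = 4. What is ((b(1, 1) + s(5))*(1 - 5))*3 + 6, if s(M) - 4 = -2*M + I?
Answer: 6 - 12*√2 ≈ -10.971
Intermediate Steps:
s(M) = 8 - 2*M (s(M) = 4 + (-2*M + 4) = 4 + (4 - 2*M) = 8 - 2*M)
b(r, u) = 2 + √(r² + u²)
((b(1, 1) + s(5))*(1 - 5))*3 + 6 = (((2 + √(1² + 1²)) + (8 - 2*5))*(1 - 5))*3 + 6 = (((2 + √(1 + 1)) + (8 - 10))*(-4))*3 + 6 = (((2 + √2) - 2)*(-4))*3 + 6 = (√2*(-4))*3 + 6 = -4*√2*3 + 6 = -12*√2 + 6 = 6 - 12*√2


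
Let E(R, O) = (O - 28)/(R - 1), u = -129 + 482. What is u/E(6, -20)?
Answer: -1765/48 ≈ -36.771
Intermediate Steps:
u = 353
E(R, O) = (-28 + O)/(-1 + R)
u/E(6, -20) = 353/(((-28 - 20)/(-1 + 6))) = 353/((-48/5)) = 353/(((⅕)*(-48))) = 353/(-48/5) = 353*(-5/48) = -1765/48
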